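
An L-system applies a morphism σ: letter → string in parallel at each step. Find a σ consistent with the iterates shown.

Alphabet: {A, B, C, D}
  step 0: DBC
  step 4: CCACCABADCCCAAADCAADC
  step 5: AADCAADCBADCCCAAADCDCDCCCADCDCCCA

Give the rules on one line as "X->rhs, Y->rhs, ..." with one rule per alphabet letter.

A->DC, B->BA, C->A, D->CC

  step 4 ⇒ step 5: CCACCABADCCCAAADCAADC ⇒ A·A·DC·A·A·DC·BA·DC·CC·A·A·A·DC·DC·DC·CC·A·DC·DC·CC·A
    A ↦ DC
    B ↦ BA
    C ↦ A
    D ↦ CC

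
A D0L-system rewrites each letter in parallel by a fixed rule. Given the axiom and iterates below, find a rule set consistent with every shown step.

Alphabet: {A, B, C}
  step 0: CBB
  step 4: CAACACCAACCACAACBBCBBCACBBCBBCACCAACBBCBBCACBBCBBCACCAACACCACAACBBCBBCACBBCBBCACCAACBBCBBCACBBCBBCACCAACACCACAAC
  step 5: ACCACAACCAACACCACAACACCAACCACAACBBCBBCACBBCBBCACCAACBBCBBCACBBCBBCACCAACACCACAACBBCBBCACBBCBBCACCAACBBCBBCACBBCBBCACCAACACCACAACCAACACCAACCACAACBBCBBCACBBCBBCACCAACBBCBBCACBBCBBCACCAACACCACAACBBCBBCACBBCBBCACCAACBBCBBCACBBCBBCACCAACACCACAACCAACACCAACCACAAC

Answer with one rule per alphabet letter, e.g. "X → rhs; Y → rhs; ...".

  step 4 ⇒ step 5: CAACACCAACCACAACBBCBBCACBBCBBCACCAACBBCBBCACBBCBBCACCAACACCACAACBBCBBCACBBCBBCACCAACBBCBBCACBBCBBCACCAACACCACAAC ⇒ AC·CA·CA·AC·CA·AC·AC·CA·CA·AC·AC·CA·AC·CA·CA·AC·BBC·BBC·AC·BBC·BBC·AC·CA·AC·BBC·BBC·AC·BBC·BBC·AC·CA·AC·AC·CA·CA·AC·BBC·BBC·AC·BBC·BBC·AC·CA·AC·BBC·BBC·AC·BBC·BBC·AC·CA·AC·AC·CA·CA·AC·CA·AC·AC·CA·AC·CA·CA·AC·BBC·BBC·AC·BBC·BBC·AC·CA·AC·BBC·BBC·AC·BBC·BBC·AC·CA·AC·AC·CA·CA·AC·BBC·BBC·AC·BBC·BBC·AC·CA·AC·BBC·BBC·AC·BBC·BBC·AC·CA·AC·AC·CA·CA·AC·CA·AC·AC·CA·AC·CA·CA·AC
    A ↦ CA
    B ↦ BBC
    C ↦ AC

A->CA, B->BBC, C->AC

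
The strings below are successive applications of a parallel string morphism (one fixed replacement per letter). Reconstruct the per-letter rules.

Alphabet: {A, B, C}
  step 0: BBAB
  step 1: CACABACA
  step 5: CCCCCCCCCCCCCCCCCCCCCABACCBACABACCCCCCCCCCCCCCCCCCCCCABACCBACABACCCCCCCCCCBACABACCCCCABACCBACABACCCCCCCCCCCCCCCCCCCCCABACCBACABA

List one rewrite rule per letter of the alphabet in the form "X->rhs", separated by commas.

  step 0 ⇒ step 1: BBAB ⇒ CA·CA·BA·CA
    A ↦ BA
    B ↦ CA
    C ↦ CC  (constrained at step 1)

A->BA, B->CA, C->CC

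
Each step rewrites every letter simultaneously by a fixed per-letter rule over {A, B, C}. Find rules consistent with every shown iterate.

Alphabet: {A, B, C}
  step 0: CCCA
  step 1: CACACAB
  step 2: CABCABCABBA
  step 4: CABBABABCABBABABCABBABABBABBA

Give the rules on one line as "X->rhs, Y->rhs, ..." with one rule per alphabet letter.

  step 1 ⇒ step 2: CACACAB ⇒ CA·B·CA·B·CA·B·BA
    A ↦ B
    B ↦ BA
    C ↦ CA

A->B, B->BA, C->CA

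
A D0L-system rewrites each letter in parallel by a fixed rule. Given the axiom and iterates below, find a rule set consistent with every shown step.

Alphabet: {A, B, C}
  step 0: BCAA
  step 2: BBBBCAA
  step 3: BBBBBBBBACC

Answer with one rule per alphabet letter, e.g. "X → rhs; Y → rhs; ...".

  step 2 ⇒ step 3: BBBBCAA ⇒ BB·BB·BB·BB·A·C·C
    A ↦ C
    B ↦ BB
    C ↦ A

A->C, B->BB, C->A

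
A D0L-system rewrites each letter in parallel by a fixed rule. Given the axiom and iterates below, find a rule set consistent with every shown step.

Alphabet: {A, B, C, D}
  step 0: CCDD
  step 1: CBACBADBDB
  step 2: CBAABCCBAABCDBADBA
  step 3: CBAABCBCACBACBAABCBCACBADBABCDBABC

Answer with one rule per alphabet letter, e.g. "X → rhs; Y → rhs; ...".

  step 2 ⇒ step 3: CBAABCCBAABCDBADBA ⇒ CBA·A·BC·BC·A·CBA·CBA·A·BC·BC·A·CBA·DB·A·BC·DB·A·BC
    A ↦ BC
    B ↦ A
    C ↦ CBA
    D ↦ DB

A->BC, B->A, C->CBA, D->DB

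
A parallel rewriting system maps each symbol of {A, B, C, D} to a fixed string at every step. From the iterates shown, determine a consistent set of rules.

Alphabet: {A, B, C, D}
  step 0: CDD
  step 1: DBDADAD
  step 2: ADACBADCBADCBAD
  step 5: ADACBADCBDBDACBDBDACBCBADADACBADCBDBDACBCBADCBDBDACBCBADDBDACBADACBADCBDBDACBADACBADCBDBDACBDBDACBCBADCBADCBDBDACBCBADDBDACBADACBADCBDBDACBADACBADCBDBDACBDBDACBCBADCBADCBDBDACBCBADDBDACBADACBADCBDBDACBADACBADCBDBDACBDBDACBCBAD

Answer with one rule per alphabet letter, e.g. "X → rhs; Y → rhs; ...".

  step 1 ⇒ step 2: DBDADAD ⇒ AD·ACB·AD·CB·AD·CB·AD
    A ↦ CB
    B ↦ ACB
    D ↦ AD
  step 0 ⇒ step 1: CDD ⇒ DBD·AD·AD
    C ↦ DBD

A->CB, B->ACB, C->DBD, D->AD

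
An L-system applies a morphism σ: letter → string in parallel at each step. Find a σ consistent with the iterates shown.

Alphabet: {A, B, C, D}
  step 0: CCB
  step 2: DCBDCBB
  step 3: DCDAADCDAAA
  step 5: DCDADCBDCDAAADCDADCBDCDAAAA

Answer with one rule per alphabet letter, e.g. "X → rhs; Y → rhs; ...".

A->B, B->A, C->DA, D->DC

  step 2 ⇒ step 3: DCBDCBB ⇒ DC·DA·A·DC·DA·A·A
    B ↦ A
    C ↦ DA
    D ↦ DC
    A ↦ B  (constrained at step 3)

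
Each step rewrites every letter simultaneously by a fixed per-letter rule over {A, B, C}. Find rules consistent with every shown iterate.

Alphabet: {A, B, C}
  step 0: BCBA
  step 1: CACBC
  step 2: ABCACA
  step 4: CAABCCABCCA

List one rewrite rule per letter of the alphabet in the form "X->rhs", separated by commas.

A->BC, B->C, C->A

  step 1 ⇒ step 2: CACBC ⇒ A·BC·A·C·A
    A ↦ BC
    B ↦ C
    C ↦ A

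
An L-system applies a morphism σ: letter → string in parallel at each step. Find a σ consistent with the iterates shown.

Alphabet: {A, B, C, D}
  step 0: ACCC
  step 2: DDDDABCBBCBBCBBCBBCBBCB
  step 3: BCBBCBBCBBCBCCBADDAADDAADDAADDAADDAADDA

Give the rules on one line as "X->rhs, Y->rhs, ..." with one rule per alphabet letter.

A->CCB, B->A, C->DD, D->BCB

  step 2 ⇒ step 3: DDDDABCBBCBBCBBCBBCBBCB ⇒ BCB·BCB·BCB·BCB·CCB·A·DD·A·A·DD·A·A·DD·A·A·DD·A·A·DD·A·A·DD·A
    A ↦ CCB
    B ↦ A
    C ↦ DD
    D ↦ BCB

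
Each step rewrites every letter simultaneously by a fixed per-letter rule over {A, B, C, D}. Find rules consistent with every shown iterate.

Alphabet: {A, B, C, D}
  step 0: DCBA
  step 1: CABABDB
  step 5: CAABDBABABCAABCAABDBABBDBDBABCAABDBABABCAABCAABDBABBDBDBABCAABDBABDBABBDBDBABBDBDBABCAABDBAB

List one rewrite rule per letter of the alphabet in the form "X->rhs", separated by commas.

  step 0 ⇒ step 1: DCBA ⇒ CA·B·AB·DB
    A ↦ DB
    B ↦ AB
    C ↦ B
    D ↦ CA

A->DB, B->AB, C->B, D->CA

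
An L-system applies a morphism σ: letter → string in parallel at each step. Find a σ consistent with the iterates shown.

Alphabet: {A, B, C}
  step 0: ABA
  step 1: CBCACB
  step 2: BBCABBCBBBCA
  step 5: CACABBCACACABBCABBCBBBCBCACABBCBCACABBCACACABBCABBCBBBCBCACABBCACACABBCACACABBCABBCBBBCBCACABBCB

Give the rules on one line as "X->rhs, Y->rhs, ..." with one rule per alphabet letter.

  step 1 ⇒ step 2: CBCACB ⇒ BB·CA·BB·CB·BB·CA
    A ↦ CB
    B ↦ CA
    C ↦ BB

A->CB, B->CA, C->BB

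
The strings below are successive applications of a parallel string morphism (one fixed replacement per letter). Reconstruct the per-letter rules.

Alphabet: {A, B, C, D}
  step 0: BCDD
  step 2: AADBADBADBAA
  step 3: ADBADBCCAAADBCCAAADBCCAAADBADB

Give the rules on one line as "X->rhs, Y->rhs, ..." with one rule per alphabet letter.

A->ADB, B->CAA, C->A, D->C

  step 2 ⇒ step 3: AADBADBADBAA ⇒ ADB·ADB·C·CAA·ADB·C·CAA·ADB·C·CAA·ADB·ADB
    A ↦ ADB
    B ↦ CAA
    D ↦ C
    C ↦ A  (constrained at step 0)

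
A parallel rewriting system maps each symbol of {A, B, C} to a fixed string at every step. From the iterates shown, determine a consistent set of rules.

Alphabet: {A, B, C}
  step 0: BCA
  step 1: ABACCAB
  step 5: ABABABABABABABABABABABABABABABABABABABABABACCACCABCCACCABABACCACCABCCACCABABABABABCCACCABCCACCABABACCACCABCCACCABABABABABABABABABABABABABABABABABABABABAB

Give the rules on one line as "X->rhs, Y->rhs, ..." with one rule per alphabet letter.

A->B, B->ABA, C->CCA

  step 0 ⇒ step 1: BCA ⇒ ABA·CCA·B
    A ↦ B
    B ↦ ABA
    C ↦ CCA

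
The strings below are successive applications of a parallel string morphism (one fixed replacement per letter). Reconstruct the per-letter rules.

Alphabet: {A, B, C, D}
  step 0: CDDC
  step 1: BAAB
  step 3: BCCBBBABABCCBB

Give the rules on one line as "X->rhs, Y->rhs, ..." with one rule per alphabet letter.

A->CD, B->BCC, C->B, D->A

  step 0 ⇒ step 1: CDDC ⇒ B·A·A·B
    C ↦ B
    D ↦ A
    A ↦ CD  (constrained at step 1)
    B ↦ BCC  (constrained at step 1)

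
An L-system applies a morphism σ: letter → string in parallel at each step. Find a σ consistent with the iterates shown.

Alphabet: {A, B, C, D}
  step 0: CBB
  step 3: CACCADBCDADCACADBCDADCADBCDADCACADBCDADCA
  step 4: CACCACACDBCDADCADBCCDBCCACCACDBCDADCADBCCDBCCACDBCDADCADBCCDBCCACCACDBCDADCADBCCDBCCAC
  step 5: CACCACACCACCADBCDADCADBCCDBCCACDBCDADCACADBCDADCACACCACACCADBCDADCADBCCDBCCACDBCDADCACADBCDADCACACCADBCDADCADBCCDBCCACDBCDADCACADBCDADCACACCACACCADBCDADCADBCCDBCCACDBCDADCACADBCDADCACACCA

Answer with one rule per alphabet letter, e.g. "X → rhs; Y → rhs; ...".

  step 4 ⇒ step 5: CACCACACDBCDADCADBCCDBCCACCACDBCDADCADBCCDBCCACDBCDADCADBCCDBCCACCACDBCDADCADBCCDBCCAC ⇒ CA·C·CA·CA·C·CA·C·CA·DBC·DAD·CA·DBC·C·DBC·CA·C·DBC·DAD·CA·CA·DBC·DAD·CA·CA·C·CA·CA·C·CA·DBC·DAD·CA·DBC·C·DBC·CA·C·DBC·DAD·CA·CA·DBC·DAD·CA·CA·C·CA·DBC·DAD·CA·DBC·C·DBC·CA·C·DBC·DAD·CA·CA·DBC·DAD·CA·CA·C·CA·CA·C·CA·DBC·DAD·CA·DBC·C·DBC·CA·C·DBC·DAD·CA·CA·DBC·DAD·CA·CA·C·CA
    A ↦ C
    B ↦ DAD
    C ↦ CA
    D ↦ DBC

A->C, B->DAD, C->CA, D->DBC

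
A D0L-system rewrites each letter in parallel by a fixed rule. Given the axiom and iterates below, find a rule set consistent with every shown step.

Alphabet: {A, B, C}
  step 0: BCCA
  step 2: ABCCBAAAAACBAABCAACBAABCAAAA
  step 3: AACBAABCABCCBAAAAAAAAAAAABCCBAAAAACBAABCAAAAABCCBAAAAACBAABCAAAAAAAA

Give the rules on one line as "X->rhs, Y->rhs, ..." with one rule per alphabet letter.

  step 2 ⇒ step 3: ABCCBAAAAACBAABCAACBAABCAAAA ⇒ AA·CBA·ABC·ABC·CBA·AA·AA·AA·AA·AA·ABC·CBA·AA·AA·CBA·ABC·AA·AA·ABC·CBA·AA·AA·CBA·ABC·AA·AA·AA·AA
    A ↦ AA
    B ↦ CBA
    C ↦ ABC

A->AA, B->CBA, C->ABC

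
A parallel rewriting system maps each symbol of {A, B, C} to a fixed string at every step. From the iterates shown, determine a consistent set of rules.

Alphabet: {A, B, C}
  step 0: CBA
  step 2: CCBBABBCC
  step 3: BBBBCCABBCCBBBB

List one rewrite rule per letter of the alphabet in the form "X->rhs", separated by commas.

  step 2 ⇒ step 3: CCBBABBCC ⇒ BB·BB·C·C·ABB·C·C·BB·BB
    A ↦ ABB
    B ↦ C
    C ↦ BB

A->ABB, B->C, C->BB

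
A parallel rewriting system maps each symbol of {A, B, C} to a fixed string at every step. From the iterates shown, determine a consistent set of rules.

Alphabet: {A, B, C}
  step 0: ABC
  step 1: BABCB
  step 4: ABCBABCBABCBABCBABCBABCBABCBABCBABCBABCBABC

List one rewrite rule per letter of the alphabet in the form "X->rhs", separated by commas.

A->B, B->ABC, C->B

  step 0 ⇒ step 1: ABC ⇒ B·ABC·B
    A ↦ B
    B ↦ ABC
    C ↦ B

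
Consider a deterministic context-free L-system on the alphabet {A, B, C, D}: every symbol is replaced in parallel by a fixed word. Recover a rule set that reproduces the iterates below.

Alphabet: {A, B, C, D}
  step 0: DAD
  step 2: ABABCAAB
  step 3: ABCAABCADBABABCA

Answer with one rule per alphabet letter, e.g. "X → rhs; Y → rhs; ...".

  step 2 ⇒ step 3: ABABCAAB ⇒ AB·CA·AB·CA·DB·AB·AB·CA
    A ↦ AB
    B ↦ CA
    C ↦ DB
    D ↦ A  (constrained at step 0)

A->AB, B->CA, C->DB, D->A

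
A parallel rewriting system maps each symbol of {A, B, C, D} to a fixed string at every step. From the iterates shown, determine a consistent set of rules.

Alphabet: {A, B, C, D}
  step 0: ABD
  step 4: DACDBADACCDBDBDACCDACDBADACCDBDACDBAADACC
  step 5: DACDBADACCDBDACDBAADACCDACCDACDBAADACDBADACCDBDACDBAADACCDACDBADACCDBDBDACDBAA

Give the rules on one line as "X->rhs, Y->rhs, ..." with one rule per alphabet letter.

A->DB, B->C, C->A, D->DAC

  step 4 ⇒ step 5: DACDBADACCDBDBDACCDACDBADACCDBDACDBAADACC ⇒ DAC·DB·A·DAC·C·DB·DAC·DB·A·A·DAC·C·DAC·C·DAC·DB·A·A·DAC·DB·A·DAC·C·DB·DAC·DB·A·A·DAC·C·DAC·DB·A·DAC·C·DB·DB·DAC·DB·A·A
    A ↦ DB
    B ↦ C
    C ↦ A
    D ↦ DAC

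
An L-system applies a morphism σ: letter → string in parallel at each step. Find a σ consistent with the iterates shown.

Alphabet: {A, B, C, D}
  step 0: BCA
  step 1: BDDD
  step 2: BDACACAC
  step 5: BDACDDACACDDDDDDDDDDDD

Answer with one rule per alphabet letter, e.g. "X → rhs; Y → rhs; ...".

  step 1 ⇒ step 2: BDDD ⇒ BD·AC·AC·AC
    B ↦ BD
    D ↦ AC
  step 0 ⇒ step 1: BCA ⇒ BD·D·D
    A ↦ D
  step 0 ⇒ step 1: BCA ⇒ BD·D·D
    C ↦ D

A->D, B->BD, C->D, D->AC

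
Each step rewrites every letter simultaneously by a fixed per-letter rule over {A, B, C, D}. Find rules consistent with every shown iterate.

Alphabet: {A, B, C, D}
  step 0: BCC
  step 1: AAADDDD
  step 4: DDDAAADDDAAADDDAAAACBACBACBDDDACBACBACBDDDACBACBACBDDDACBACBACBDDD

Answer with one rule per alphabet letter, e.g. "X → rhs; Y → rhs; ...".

A->D, B->AAA, C->DD, D->ACB

  step 0 ⇒ step 1: BCC ⇒ AAA·DD·DD
    B ↦ AAA
    C ↦ DD
    A ↦ D  (constrained at step 1)
    D ↦ ACB  (constrained at step 1)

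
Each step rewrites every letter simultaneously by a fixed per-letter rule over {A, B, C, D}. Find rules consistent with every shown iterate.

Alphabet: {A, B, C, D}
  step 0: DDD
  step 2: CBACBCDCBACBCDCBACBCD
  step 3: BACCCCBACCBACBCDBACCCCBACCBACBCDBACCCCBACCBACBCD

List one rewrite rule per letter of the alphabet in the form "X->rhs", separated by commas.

A->CC, B->C, C->BAC, D->BCD

  step 2 ⇒ step 3: CBACBCDCBACBCDCBACBCD ⇒ BAC·C·CC·BAC·C·BAC·BCD·BAC·C·CC·BAC·C·BAC·BCD·BAC·C·CC·BAC·C·BAC·BCD
    A ↦ CC
    B ↦ C
    C ↦ BAC
    D ↦ BCD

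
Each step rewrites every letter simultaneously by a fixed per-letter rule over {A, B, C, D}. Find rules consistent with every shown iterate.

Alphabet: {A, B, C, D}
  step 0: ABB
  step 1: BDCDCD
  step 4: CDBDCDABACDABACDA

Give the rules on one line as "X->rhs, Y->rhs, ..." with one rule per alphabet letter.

A->BD, B->CD, C->B, D->A

  step 0 ⇒ step 1: ABB ⇒ BD·CD·CD
    A ↦ BD
    B ↦ CD
    C ↦ B  (constrained at step 1)
    D ↦ A  (constrained at step 1)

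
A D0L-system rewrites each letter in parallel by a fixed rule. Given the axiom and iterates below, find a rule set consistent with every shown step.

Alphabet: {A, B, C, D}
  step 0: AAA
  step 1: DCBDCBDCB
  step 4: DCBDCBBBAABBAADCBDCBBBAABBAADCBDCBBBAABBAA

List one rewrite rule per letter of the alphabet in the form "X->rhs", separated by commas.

A->DCB, B->A, C->A, D->BB

  step 0 ⇒ step 1: AAA ⇒ DCB·DCB·DCB
    A ↦ DCB
    B ↦ A  (constrained at step 1)
    C ↦ A  (constrained at step 1)
    D ↦ BB  (constrained at step 1)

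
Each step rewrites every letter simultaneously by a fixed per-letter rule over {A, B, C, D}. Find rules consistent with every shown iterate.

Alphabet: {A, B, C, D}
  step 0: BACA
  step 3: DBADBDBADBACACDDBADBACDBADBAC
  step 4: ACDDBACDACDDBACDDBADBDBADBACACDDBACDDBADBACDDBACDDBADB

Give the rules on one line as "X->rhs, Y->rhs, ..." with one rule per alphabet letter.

A->DB, B->D, C->ADB, D->AC

  step 3 ⇒ step 4: DBADBDBADBACACDDBADBACDBADBAC ⇒ AC·D·DB·AC·D·AC·D·DB·AC·D·DB·ADB·DB·ADB·AC·AC·D·DB·AC·D·DB·ADB·AC·D·DB·AC·D·DB·ADB
    A ↦ DB
    B ↦ D
    C ↦ ADB
    D ↦ AC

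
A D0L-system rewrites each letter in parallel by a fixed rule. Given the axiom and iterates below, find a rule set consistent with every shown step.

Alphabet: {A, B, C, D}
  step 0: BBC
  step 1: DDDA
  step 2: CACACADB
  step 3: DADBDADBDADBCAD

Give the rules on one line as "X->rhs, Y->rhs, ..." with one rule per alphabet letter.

A->DB, B->D, C->DA, D->CA

  step 2 ⇒ step 3: CACACADB ⇒ DA·DB·DA·DB·DA·DB·CA·D
    A ↦ DB
    B ↦ D
    C ↦ DA
    D ↦ CA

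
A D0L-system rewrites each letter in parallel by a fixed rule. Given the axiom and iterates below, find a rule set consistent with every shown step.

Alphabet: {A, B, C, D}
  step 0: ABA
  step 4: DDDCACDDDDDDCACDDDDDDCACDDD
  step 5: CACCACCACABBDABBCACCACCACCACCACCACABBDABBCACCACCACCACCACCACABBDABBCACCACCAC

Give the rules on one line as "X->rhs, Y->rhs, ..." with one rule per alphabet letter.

A->D, B->D, C->ABB, D->CAC

  step 4 ⇒ step 5: DDDCACDDDDDDCACDDDDDDCACDDD ⇒ CAC·CAC·CAC·ABB·D·ABB·CAC·CAC·CAC·CAC·CAC·CAC·ABB·D·ABB·CAC·CAC·CAC·CAC·CAC·CAC·ABB·D·ABB·CAC·CAC·CAC
    A ↦ D
    C ↦ ABB
    D ↦ CAC
    B ↦ D  (constrained at step 0)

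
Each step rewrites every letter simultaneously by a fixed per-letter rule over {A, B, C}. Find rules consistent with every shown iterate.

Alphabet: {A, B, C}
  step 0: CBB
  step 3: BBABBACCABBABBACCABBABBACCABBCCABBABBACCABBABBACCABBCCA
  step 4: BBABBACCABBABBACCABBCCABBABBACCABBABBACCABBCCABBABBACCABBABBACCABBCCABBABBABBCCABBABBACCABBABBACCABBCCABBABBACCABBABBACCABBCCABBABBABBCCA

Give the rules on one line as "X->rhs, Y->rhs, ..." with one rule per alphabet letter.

  step 3 ⇒ step 4: BBABBACCABBABBACCABBABBACCABBCCABBABBACCABBABBACCABBCCA ⇒ BBA·BBA·CCA·BBA·BBA·CCA·B·B·CCA·BBA·BBA·CCA·BBA·BBA·CCA·B·B·CCA·BBA·BBA·CCA·BBA·BBA·CCA·B·B·CCA·BBA·BBA·B·B·CCA·BBA·BBA·CCA·BBA·BBA·CCA·B·B·CCA·BBA·BBA·CCA·BBA·BBA·CCA·B·B·CCA·BBA·BBA·B·B·CCA
    A ↦ CCA
    B ↦ BBA
    C ↦ B

A->CCA, B->BBA, C->B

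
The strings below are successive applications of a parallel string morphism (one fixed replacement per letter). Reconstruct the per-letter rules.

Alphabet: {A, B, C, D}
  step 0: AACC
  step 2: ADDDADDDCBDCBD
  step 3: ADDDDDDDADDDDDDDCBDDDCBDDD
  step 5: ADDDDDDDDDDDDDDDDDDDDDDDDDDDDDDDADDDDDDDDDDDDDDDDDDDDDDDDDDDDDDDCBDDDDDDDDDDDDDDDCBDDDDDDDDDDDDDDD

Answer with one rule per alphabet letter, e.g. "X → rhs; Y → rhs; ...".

A->AD, B->D, C->CB, D->DD

  step 2 ⇒ step 3: ADDDADDDCBDCBD ⇒ AD·DD·DD·DD·AD·DD·DD·DD·CB·D·DD·CB·D·DD
    A ↦ AD
    B ↦ D
    C ↦ CB
    D ↦ DD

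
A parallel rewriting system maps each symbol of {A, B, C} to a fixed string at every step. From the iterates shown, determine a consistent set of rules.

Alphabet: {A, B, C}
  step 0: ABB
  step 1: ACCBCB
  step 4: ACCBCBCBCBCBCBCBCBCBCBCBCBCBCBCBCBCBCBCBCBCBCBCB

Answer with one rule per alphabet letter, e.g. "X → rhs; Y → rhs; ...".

  step 0 ⇒ step 1: ABB ⇒ AC·CB·CB
    A ↦ AC
    B ↦ CB
    C ↦ CB  (constrained at step 1)

A->AC, B->CB, C->CB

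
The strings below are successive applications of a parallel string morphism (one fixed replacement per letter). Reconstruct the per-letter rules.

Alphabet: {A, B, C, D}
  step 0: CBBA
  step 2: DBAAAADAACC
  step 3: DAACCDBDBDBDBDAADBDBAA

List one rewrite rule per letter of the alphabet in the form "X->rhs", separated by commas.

A->DB, B->CC, C->A, D->DAA

  step 2 ⇒ step 3: DBAAAADAACC ⇒ DAA·CC·DB·DB·DB·DB·DAA·DB·DB·A·A
    A ↦ DB
    B ↦ CC
    C ↦ A
    D ↦ DAA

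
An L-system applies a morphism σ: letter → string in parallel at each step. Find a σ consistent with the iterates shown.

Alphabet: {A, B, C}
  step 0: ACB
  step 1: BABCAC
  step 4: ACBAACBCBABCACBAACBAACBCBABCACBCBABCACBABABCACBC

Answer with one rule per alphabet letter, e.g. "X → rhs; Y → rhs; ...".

A->BA, B->AC, C->BC

  step 0 ⇒ step 1: ACB ⇒ BA·BC·AC
    A ↦ BA
    B ↦ AC
    C ↦ BC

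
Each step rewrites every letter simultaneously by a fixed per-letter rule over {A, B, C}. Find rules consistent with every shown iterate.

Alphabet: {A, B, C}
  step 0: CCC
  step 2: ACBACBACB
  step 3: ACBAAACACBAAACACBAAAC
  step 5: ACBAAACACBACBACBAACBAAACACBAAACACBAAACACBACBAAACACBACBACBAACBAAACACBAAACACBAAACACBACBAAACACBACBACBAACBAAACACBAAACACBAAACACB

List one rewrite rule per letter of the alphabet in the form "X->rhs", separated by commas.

  step 2 ⇒ step 3: ACBACBACB ⇒ ACB·A·AAC·ACB·A·AAC·ACB·A·AAC
    A ↦ ACB
    B ↦ AAC
    C ↦ A

A->ACB, B->AAC, C->A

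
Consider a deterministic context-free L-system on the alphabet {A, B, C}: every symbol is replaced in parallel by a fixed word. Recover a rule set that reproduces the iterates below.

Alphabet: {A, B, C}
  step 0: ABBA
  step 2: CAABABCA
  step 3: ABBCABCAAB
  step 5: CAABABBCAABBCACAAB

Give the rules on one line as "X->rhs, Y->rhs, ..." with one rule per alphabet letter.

  step 2 ⇒ step 3: CAABABCA ⇒ A·B·B·CA·B·CA·A·B
    A ↦ B
    B ↦ CA
    C ↦ A

A->B, B->CA, C->A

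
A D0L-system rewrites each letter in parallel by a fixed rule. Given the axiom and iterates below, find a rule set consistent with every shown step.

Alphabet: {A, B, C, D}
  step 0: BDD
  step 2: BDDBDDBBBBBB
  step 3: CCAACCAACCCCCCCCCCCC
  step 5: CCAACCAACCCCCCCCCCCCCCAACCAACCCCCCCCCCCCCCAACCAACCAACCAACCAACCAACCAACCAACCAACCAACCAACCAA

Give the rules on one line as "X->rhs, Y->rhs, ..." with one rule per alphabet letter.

  step 2 ⇒ step 3: BDDBDDBBBBBB ⇒ CC·A·A·CC·A·A·CC·CC·CC·CC·CC·CC
    B ↦ CC
    D ↦ A
    A ↦ BBB  (constrained at step 3)
    C ↦ BDD  (constrained at step 3)

A->BBB, B->CC, C->BDD, D->A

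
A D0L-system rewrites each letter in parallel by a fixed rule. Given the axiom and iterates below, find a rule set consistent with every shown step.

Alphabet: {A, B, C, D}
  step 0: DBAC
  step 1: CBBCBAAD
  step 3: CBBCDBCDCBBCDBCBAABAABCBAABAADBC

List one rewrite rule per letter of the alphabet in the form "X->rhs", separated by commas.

  step 0 ⇒ step 1: DBAC ⇒ CB·BC·BAA·D
    A ↦ BAA
    B ↦ BC
    C ↦ D
    D ↦ CB

A->BAA, B->BC, C->D, D->CB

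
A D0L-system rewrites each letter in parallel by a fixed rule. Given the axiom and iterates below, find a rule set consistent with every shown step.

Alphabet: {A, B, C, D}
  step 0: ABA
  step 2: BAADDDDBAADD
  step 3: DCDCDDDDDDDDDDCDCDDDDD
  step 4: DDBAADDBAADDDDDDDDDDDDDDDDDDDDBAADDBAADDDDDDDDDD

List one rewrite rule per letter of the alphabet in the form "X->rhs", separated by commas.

A->CD, B->D, C->BAA, D->DD

  step 3 ⇒ step 4: DCDCDDDDDDDDDDCDCDDDDD ⇒ DD·BAA·DD·BAA·DD·DD·DD·DD·DD·DD·DD·DD·DD·DD·BAA·DD·BAA·DD·DD·DD·DD·DD
    C ↦ BAA
    D ↦ DD
  step 2 ⇒ step 3: BAADDDDBAADD ⇒ D·CD·CD·DD·DD·DD·DD·D·CD·CD·DD·DD
    A ↦ CD
  step 2 ⇒ step 3: BAADDDDBAADD ⇒ D·CD·CD·DD·DD·DD·DD·D·CD·CD·DD·DD
    B ↦ D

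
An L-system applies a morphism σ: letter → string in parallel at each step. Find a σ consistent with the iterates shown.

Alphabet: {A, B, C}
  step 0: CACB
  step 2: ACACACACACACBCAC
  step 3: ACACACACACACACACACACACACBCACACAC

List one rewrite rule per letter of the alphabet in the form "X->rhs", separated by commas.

A->AC, B->BC, C->AC

  step 2 ⇒ step 3: ACACACACACACBCAC ⇒ AC·AC·AC·AC·AC·AC·AC·AC·AC·AC·AC·AC·BC·AC·AC·AC
    A ↦ AC
    B ↦ BC
    C ↦ AC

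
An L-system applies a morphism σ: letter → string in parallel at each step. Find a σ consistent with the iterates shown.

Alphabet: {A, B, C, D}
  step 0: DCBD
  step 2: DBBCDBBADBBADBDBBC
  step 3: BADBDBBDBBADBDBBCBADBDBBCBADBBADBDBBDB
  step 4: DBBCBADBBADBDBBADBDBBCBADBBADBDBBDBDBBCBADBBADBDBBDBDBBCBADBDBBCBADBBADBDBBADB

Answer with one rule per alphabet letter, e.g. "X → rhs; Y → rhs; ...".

  step 3 ⇒ step 4: BADBDBBDBBADBDBBCBADBDBBCBADBBADBDBBDB ⇒ DB·BC·BA·DB·BA·DB·DB·BA·DB·DB·BC·BA·DB·BA·DB·DB·BDB·DB·BC·BA·DB·BA·DB·DB·BDB·DB·BC·BA·DB·DB·BC·BA·DB·BA·DB·DB·BA·DB
    A ↦ BC
    B ↦ DB
    C ↦ BDB
    D ↦ BA

A->BC, B->DB, C->BDB, D->BA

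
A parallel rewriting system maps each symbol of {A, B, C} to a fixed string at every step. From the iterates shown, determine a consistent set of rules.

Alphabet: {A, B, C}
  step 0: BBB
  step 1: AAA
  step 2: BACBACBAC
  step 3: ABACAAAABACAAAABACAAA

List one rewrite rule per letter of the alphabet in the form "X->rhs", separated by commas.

  step 2 ⇒ step 3: BACBACBAC ⇒ A·BAC·AAA·A·BAC·AAA·A·BAC·AAA
    A ↦ BAC
    B ↦ A
    C ↦ AAA

A->BAC, B->A, C->AAA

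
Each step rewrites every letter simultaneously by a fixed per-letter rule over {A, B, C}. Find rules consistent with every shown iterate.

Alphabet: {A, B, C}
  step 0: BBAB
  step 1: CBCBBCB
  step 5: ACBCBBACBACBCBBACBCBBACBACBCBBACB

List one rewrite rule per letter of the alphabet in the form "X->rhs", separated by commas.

  step 0 ⇒ step 1: BBAB ⇒ CB·CB·B·CB
    A ↦ B
    B ↦ CB
    C ↦ A  (constrained at step 1)

A->B, B->CB, C->A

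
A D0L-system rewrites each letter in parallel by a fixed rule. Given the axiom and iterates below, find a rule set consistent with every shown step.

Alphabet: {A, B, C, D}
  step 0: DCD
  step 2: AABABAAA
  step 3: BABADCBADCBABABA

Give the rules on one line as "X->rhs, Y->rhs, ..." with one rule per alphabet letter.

A->BA, B->DC, C->AA, D->C

  step 2 ⇒ step 3: AABABAAA ⇒ BA·BA·DC·BA·DC·BA·BA·BA
    A ↦ BA
    B ↦ DC
    C ↦ AA  (constrained at step 0)
    D ↦ C  (constrained at step 0)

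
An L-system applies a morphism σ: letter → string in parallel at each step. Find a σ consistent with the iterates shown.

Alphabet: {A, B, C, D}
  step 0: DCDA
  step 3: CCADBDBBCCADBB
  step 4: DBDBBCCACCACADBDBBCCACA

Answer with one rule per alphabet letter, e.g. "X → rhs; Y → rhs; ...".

A->B, B->CA, C->DB, D->C

  step 3 ⇒ step 4: CCADBDBBCCADBB ⇒ DB·DB·B·C·CA·C·CA·CA·DB·DB·B·C·CA·CA
    A ↦ B
    B ↦ CA
    C ↦ DB
    D ↦ C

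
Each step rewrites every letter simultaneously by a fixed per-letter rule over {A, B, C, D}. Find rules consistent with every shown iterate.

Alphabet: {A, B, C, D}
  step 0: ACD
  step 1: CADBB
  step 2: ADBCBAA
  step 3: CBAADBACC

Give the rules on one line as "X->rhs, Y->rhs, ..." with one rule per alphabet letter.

A->C, B->A, C->ADB, D->B

  step 2 ⇒ step 3: ADBCBAA ⇒ C·B·A·ADB·A·C·C
    A ↦ C
    B ↦ A
    C ↦ ADB
    D ↦ B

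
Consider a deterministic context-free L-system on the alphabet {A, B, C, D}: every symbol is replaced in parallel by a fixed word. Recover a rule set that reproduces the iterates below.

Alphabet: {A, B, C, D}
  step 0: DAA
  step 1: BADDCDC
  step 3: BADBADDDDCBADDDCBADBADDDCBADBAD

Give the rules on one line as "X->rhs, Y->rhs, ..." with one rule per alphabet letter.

A->DC, B->D, C->D, D->BAD

  step 0 ⇒ step 1: DAA ⇒ BAD·DC·DC
    A ↦ DC
    D ↦ BAD
    B ↦ D  (constrained at step 1)
    C ↦ D  (constrained at step 1)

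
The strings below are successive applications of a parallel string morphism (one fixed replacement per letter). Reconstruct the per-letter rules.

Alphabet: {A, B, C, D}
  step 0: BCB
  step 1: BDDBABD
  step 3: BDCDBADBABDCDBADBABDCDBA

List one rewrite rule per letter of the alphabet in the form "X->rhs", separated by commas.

  step 0 ⇒ step 1: BCB ⇒ BD·DBA·BD
    B ↦ BD
    C ↦ DBA
    A ↦ CC  (constrained at step 1)
    D ↦ C  (constrained at step 1)

A->CC, B->BD, C->DBA, D->C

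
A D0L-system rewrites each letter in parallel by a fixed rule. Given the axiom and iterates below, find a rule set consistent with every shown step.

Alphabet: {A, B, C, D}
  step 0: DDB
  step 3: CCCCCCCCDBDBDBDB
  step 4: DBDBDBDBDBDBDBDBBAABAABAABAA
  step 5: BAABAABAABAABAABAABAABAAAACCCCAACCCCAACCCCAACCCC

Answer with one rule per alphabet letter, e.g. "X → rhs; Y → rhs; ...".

  step 4 ⇒ step 5: DBDBDBDBDBDBDBDBBAABAABAABAA ⇒ B·AA·B·AA·B·AA·B·AA·B·AA·B·AA·B·AA·B·AA·AA·CC·CC·AA·CC·CC·AA·CC·CC·AA·CC·CC
    A ↦ CC
    B ↦ AA
    D ↦ B
  step 3 ⇒ step 4: CCCCCCCCDBDBDBDB ⇒ DB·DB·DB·DB·DB·DB·DB·DB·B·AA·B·AA·B·AA·B·AA
    C ↦ DB

A->CC, B->AA, C->DB, D->B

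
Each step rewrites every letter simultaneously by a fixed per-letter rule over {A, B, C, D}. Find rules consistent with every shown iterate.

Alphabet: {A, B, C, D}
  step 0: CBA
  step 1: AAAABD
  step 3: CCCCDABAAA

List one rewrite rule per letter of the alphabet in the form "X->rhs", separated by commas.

A->D, B->AB, C->AAA, D->C

  step 0 ⇒ step 1: CBA ⇒ AAA·AB·D
    A ↦ D
    B ↦ AB
    C ↦ AAA
    D ↦ C  (constrained at step 1)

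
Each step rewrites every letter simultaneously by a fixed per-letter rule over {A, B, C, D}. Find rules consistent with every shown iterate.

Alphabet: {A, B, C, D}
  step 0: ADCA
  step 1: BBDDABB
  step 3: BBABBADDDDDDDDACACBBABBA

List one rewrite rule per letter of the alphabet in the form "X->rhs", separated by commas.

  step 0 ⇒ step 1: ADCA ⇒ BB·DD·A·BB
    A ↦ BB
    C ↦ A
    D ↦ DD
    B ↦ AC  (constrained at step 1)

A->BB, B->AC, C->A, D->DD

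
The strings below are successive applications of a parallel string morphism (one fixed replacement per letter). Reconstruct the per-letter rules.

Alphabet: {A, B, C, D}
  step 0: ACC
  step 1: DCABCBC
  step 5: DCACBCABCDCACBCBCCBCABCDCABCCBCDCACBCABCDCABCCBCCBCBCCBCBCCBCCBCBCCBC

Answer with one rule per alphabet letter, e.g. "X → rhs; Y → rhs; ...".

  step 0 ⇒ step 1: ACC ⇒ DCA·BC·BC
    A ↦ DCA
    C ↦ BC
    B ↦ C  (constrained at step 1)
    D ↦ A  (constrained at step 1)

A->DCA, B->C, C->BC, D->A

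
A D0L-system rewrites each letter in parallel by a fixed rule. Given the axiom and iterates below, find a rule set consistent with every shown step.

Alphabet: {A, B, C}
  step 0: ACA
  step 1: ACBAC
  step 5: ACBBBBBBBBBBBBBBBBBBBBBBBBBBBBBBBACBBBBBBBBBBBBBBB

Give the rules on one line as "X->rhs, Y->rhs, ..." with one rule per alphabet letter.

A->AC, B->BB, C->B

  step 0 ⇒ step 1: ACA ⇒ AC·B·AC
    A ↦ AC
    C ↦ B
    B ↦ BB  (constrained at step 1)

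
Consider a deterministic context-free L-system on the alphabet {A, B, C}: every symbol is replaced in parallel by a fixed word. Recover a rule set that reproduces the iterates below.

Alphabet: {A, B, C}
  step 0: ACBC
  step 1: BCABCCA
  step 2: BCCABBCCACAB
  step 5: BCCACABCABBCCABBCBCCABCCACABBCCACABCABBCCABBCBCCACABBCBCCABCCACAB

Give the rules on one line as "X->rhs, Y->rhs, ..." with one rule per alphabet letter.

A->B, B->BC, C->CA

  step 1 ⇒ step 2: BCABCCA ⇒ BC·CA·B·BC·CA·CA·B
    A ↦ B
    B ↦ BC
    C ↦ CA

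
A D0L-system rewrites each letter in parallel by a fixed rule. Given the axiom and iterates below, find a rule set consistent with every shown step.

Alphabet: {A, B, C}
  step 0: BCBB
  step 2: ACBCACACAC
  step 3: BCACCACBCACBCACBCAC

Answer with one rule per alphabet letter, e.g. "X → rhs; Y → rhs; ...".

A->BC, B->C, C->AC

  step 2 ⇒ step 3: ACBCACACAC ⇒ BC·AC·C·AC·BC·AC·BC·AC·BC·AC
    A ↦ BC
    B ↦ C
    C ↦ AC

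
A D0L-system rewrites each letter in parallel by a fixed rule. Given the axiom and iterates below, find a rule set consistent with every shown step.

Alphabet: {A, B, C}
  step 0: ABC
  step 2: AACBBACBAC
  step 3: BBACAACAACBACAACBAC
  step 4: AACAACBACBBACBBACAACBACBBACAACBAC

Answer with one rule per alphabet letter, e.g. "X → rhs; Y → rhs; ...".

A->B, B->AAC, C->AC

  step 3 ⇒ step 4: BBACAACAACBACAACBAC ⇒ AAC·AAC·B·AC·B·B·AC·B·B·AC·AAC·B·AC·B·B·AC·AAC·B·AC
    A ↦ B
    B ↦ AAC
    C ↦ AC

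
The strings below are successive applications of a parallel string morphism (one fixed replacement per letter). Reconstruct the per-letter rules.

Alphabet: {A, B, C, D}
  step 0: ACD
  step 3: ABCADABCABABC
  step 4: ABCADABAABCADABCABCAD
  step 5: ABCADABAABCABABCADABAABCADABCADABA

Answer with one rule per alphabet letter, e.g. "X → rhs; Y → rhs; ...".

A->AB, B->C, C->AD, D->A

  step 4 ⇒ step 5: ABCADABAABCADABCABCAD ⇒ AB·C·AD·AB·A·AB·C·AB·AB·C·AD·AB·A·AB·C·AD·AB·C·AD·AB·A
    A ↦ AB
    B ↦ C
    C ↦ AD
    D ↦ A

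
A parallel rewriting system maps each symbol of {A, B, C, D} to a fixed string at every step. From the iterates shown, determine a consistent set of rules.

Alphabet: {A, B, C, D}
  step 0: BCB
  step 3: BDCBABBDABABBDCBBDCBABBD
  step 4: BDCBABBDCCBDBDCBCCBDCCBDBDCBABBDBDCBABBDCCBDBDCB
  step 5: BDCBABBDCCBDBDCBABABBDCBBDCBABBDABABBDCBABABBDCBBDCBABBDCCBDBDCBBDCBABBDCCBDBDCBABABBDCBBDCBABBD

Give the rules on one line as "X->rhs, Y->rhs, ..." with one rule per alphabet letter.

A->CC, B->BD, C->AB, D->CB

  step 4 ⇒ step 5: BDCBABBDCCBDBDCBCCBDCCBDBDCBABBDBDCBABBDCCBDBDCB ⇒ BD·CB·AB·BD·CC·BD·BD·CB·AB·AB·BD·CB·BD·CB·AB·BD·AB·AB·BD·CB·AB·AB·BD·CB·BD·CB·AB·BD·CC·BD·BD·CB·BD·CB·AB·BD·CC·BD·BD·CB·AB·AB·BD·CB·BD·CB·AB·BD
    A ↦ CC
    B ↦ BD
    C ↦ AB
    D ↦ CB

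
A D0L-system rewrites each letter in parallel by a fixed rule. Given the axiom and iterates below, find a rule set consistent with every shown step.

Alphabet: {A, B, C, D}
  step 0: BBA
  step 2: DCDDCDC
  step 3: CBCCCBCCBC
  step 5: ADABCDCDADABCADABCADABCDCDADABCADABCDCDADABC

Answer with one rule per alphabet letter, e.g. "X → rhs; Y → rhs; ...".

  step 2 ⇒ step 3: DCDDCDC ⇒ C·BC·C·C·BC·C·BC
    C ↦ BC
    D ↦ C
    A ↦ D  (constrained at step 0)
    B ↦ ADA  (constrained at step 0)

A->D, B->ADA, C->BC, D->C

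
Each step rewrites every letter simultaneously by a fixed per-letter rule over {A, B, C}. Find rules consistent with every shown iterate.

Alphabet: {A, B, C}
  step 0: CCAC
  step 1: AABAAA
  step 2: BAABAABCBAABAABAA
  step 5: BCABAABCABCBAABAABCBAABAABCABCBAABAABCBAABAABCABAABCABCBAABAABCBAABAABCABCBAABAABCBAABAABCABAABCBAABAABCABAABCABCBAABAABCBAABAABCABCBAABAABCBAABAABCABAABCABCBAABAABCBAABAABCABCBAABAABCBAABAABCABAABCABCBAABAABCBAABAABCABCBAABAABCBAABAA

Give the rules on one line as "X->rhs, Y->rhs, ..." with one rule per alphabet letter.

  step 1 ⇒ step 2: AABAAA ⇒ BAA·BAA·BC·BAA·BAA·BAA
    A ↦ BAA
    B ↦ BC
  step 0 ⇒ step 1: CCAC ⇒ A·A·BAA·A
    C ↦ A

A->BAA, B->BC, C->A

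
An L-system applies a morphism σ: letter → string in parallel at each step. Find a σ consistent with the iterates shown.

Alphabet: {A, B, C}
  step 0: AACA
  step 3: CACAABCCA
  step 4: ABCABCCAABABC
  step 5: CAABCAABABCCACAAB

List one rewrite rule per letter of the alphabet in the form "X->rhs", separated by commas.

A->C, B->A, C->AB

  step 4 ⇒ step 5: ABCABCCAABABC ⇒ C·A·AB·C·A·AB·AB·C·C·A·C·A·AB
    A ↦ C
    B ↦ A
    C ↦ AB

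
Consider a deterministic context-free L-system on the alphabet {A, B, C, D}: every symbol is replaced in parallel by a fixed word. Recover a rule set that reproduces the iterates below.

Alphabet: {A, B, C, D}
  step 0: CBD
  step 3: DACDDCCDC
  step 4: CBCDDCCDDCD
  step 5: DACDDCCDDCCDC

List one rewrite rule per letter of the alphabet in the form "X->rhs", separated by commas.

  step 4 ⇒ step 5: CBCDDCCDDCD ⇒ D·ACD·D·C·C·D·D·C·C·D·C
    B ↦ ACD
    C ↦ D
    D ↦ C
  step 3 ⇒ step 4: DACDDCCDC ⇒ C·BCD·D·C·C·D·D·C·D
    A ↦ BCD

A->BCD, B->ACD, C->D, D->C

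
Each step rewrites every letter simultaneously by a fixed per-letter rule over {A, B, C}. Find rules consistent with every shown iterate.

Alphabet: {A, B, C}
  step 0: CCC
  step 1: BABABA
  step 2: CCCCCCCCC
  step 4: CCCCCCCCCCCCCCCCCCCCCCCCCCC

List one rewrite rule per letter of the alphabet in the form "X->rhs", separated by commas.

A->CC, B->C, C->BA

  step 1 ⇒ step 2: BABABA ⇒ C·CC·C·CC·C·CC
    A ↦ CC
    B ↦ C
  step 0 ⇒ step 1: CCC ⇒ BA·BA·BA
    C ↦ BA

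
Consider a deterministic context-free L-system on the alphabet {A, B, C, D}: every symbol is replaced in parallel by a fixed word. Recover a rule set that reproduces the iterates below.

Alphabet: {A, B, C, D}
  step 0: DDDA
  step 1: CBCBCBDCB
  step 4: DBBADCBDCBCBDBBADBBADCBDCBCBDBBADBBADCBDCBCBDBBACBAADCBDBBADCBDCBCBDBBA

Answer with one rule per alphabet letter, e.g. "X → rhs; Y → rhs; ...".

  step 0 ⇒ step 1: DDDA ⇒ CB·CB·CB·DCB
    A ↦ DCB
    D ↦ CB
    B ↦ A  (constrained at step 1)
    C ↦ DBB  (constrained at step 1)

A->DCB, B->A, C->DBB, D->CB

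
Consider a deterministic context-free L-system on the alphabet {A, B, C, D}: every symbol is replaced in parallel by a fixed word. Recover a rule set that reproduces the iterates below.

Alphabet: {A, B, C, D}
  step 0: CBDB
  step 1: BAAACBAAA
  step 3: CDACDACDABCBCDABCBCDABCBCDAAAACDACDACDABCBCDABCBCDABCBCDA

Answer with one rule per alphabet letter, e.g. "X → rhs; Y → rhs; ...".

A->CDA, B->AAA, C->B, D->CB

  step 0 ⇒ step 1: CBDB ⇒ B·AAA·CB·AAA
    B ↦ AAA
    C ↦ B
    D ↦ CB
    A ↦ CDA  (constrained at step 1)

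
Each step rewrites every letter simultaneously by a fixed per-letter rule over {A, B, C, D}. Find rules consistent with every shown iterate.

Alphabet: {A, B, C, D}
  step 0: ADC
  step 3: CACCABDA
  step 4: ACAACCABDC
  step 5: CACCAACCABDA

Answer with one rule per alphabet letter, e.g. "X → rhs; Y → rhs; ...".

A->C, B->CA, C->A, D->BD

  step 4 ⇒ step 5: ACAACCABDC ⇒ C·A·C·C·A·A·C·CA·BD·A
    A ↦ C
    B ↦ CA
    C ↦ A
    D ↦ BD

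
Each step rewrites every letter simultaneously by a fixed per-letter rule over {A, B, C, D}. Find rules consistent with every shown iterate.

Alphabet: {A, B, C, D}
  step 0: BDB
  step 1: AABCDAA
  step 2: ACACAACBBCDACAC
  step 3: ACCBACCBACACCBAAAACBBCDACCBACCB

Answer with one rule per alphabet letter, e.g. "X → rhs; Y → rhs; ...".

  step 2 ⇒ step 3: ACACAACBBCDACAC ⇒ AC·CB·AC·CB·AC·AC·CB·AA·AA·CB·BCD·AC·CB·AC·CB
    A ↦ AC
    B ↦ AA
    C ↦ CB
    D ↦ BCD

A->AC, B->AA, C->CB, D->BCD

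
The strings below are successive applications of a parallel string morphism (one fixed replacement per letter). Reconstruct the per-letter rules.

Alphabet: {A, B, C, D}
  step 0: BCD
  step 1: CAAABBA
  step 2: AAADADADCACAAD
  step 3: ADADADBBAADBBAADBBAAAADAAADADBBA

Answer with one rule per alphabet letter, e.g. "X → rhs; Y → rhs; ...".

A->AD, B->CA, C->AA, D->BBA

  step 2 ⇒ step 3: AAADADADCACAAD ⇒ AD·AD·AD·BBA·AD·BBA·AD·BBA·AA·AD·AA·AD·AD·BBA
    A ↦ AD
    C ↦ AA
    D ↦ BBA
  step 0 ⇒ step 1: BCD ⇒ CA·AA·BBA
    B ↦ CA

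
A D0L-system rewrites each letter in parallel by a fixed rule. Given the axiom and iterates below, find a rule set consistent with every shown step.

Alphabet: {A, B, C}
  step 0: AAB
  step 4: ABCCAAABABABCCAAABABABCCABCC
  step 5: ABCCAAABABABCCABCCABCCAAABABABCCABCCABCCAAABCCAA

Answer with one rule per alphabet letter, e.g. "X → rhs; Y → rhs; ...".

A->AB, B->CC, C->A

  step 4 ⇒ step 5: ABCCAAABABABCCAAABABABCCABCC ⇒ AB·CC·A·A·AB·AB·AB·CC·AB·CC·AB·CC·A·A·AB·AB·AB·CC·AB·CC·AB·CC·A·A·AB·CC·A·A
    A ↦ AB
    B ↦ CC
    C ↦ A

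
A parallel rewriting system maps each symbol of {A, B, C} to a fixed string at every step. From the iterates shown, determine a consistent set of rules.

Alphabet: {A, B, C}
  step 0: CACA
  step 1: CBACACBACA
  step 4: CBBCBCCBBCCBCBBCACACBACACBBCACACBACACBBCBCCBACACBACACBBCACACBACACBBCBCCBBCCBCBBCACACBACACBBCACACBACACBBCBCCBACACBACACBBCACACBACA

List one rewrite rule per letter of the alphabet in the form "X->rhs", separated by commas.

A->ACA, B->BC, C->CB

  step 0 ⇒ step 1: CACA ⇒ CB·ACA·CB·ACA
    A ↦ ACA
    C ↦ CB
    B ↦ BC  (constrained at step 1)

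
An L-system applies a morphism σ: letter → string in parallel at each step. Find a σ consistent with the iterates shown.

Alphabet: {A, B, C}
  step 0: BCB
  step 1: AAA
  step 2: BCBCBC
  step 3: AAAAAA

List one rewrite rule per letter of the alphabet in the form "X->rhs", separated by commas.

A->BC, B->A, C->A

  step 2 ⇒ step 3: BCBCBC ⇒ A·A·A·A·A·A
    B ↦ A
    C ↦ A
  step 1 ⇒ step 2: AAA ⇒ BC·BC·BC
    A ↦ BC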